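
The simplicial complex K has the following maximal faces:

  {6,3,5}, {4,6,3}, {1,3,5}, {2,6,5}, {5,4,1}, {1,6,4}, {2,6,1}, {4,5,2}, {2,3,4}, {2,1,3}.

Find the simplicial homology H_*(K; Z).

H_0 ≅ Z,  H_1 ≅ Z/2Z,  H_2 = 0.

Fix the vertex order 1 < 2 < 3 < 4 < 5 < 6 and write every simplex with vertices in increasing order. Then dim K = 2 and the simplices of K are:

  0-simplices (6): [1], [2], [3], [4], [5], [6]
  1-simplices (15): [1,2], [1,3], [1,4], [1,5], [1,6], [2,3], [2,4], [2,5], [2,6], [3,4], [3,5], [3,6], [4,5], [4,6], [5,6]
  2-simplices (10): [1,2,3], [1,2,6], [1,3,5], [1,4,5], [1,4,6], [2,3,4], [2,4,5], [2,5,6], [3,4,6], [3,5,6]

Hence C_0 ≅ Z^6, C_1 ≅ Z^15, C_2 ≅ Z^10.

The boundary map ∂_1: C_1 → C_0 maps an edge to its endpoints' difference, ∂[p,q] = q − p. For instance
  ∂[3,6] = [6] − [3].
As a 6×15 matrix over Z this has rank 5, with invariant factors (1,1,1,1,1).

The boundary map ∂_2: C_2 → C_1 acts by ∂[p,q,r] = [q,r] − [p,r] + [p,q]. For instance
  ∂[1,4,6] = [4,6] − [1,6] + [1,4],
  ∂[1,2,6] = [2,6] − [1,6] + [1,2].
As a 15×10 matrix over Z this has rank 10, with invariant factors (1,1,1,1,1,1,1,1,1,2).

From H_k ≅ ker(∂_k) / im(∂_{k+1}) we obtain:

  H_0: rank C_0 − rank ∂_1 = 6 − 5 = 1, and the invariant factors of ∂_1 are all 1, so H_0 = Z.
  H_1: rank ker ∂_1 − rank ∂_2 = (15 − 5) − 10 = 0, and ∂_2 has invariant factor 2 > 1, so H_1 = Z/2Z.
  H_2: rank ker ∂_2 − rank ∂_3 = (10 − 10) − 0 = 0, and there is no ∂_3, so H_2 = 0.

As a check, the Euler characteristic is 6 − 15 + 10 = 1, which agrees with 1 − 0 + 0 = 1.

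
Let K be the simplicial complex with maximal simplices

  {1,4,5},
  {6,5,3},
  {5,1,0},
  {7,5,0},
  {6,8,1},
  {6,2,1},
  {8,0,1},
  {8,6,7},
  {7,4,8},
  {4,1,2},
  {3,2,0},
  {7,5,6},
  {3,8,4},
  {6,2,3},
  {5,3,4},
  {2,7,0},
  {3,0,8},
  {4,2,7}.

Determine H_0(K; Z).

K has 9 vertices, 27 edges, 18 triangles.
rank ∂_0 = 0, rank ∂_1 = 8 ⇒ b_0 = 9 − 0 − 8 = 1; all invariant factors of ∂_1 are 1 so no torsion. So H_0 = Z.

H_0 ≅ Z.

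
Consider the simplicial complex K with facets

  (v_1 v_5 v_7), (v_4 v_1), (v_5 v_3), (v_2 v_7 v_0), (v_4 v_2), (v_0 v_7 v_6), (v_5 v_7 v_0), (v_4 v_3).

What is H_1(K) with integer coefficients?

Take the total order v_0 < v_1 < v_2 < v_3 < v_4 < v_5 < v_6 < v_7 on the vertex set. Then K (dimension 2) consists of the simplices:

  0-simplices (8): [v_0], [v_1], [v_2], [v_3], [v_4], [v_5], [v_6], [v_7]
  1-simplices (13): [v_0,v_2], [v_0,v_5], [v_0,v_6], [v_0,v_7], [v_1,v_4], [v_1,v_5], [v_1,v_7], [v_2,v_4], [v_2,v_7], [v_3,v_4], [v_3,v_5], [v_5,v_7], [v_6,v_7]
  2-simplices (4): [v_0,v_2,v_7], [v_0,v_5,v_7], [v_0,v_6,v_7], [v_1,v_5,v_7]

Hence C_0 ≅ Z^8, C_1 ≅ Z^13, C_2 ≅ Z^4.

∂_1: C_1 → C_0 sends each edge [p,q] (with p < q) to q − p.
This gives a 8×13 integer matrix of rank 7; reducing to Smith normal form yields diagonal entries (1,1,1,1,1,1,1).

The boundary map ∂_2: C_2 → C_1 acts by ∂[p,q,r] = [q,r] − [p,r] + [p,q]. For instance
  ∂[v_0,v_2,v_7] = [v_2,v_7] − [v_0,v_7] + [v_0,v_2],
  ∂[v_0,v_6,v_7] = [v_6,v_7] − [v_0,v_7] + [v_0,v_6].
The resulting 13×4 matrix has rank 4, and its Smith normal form has invariant factors (1,1,1,1).

From H_k ≅ ker(∂_k) / im(∂_{k+1}) we obtain:

  H_1: rank ker ∂_1 − rank ∂_2 = (13 − 7) − 4 = 2, and the invariant factors of ∂_2 are all 1, so H_1 ≅ Z^2.

H_1 ≅ Z^2.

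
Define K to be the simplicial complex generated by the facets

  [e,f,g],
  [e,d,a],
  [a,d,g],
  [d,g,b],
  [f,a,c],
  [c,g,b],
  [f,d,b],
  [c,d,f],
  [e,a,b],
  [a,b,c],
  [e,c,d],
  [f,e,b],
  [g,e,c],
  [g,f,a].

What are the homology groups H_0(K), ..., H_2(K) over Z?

H_0 ≅ Z,  H_1 ≅ Z^2,  H_2 ≅ Z.

We work with the vertex ordering a < b < c < d < e < f < g. The simplices of K, each written with vertices in increasing order, are:

  0-simplices (7): a, b, c, d, e, f, g
  1-simplices (21): ab, ac, ad, ae, af, ag, bc, bd, be, bf, bg, cd, ce, cf, cg, de, df, dg, ef, eg, fg
  2-simplices (14): abc, abe, acf, ade, adg, afg, bcg, bdf, bdg, bef, cde, cdf, ceg, efg

so the chain groups are C_0 ≅ Z^7, C_1 ≅ Z^21, C_2 ≅ Z^14.

Boundary ∂_1: C_1 → C_0 is given by ∂[p,q] = [q] − [p].
The resulting 7×21 matrix has rank 6, and its Smith normal form has invariant factors (1,1,1,1,1,1).

∂_2: C_2 → C_1 maps a triangle to the signed sum of its edges. For instance
  ∂cde = de − ce + cd,
  ∂efg = fg − eg + ef.
This gives a 21×14 integer matrix of rank 13; reducing to Smith normal form yields diagonal entries (1,1,1,1,1,1,1,1,1,1,1,1,1).

From H_k ≅ ker(∂_k) / im(∂_{k+1}) we obtain:

  H_0: rank C_0 − rank ∂_1 = 7 − 6 = 1, and the invariant factors of ∂_1 are all 1, so H_0 ≅ Z.
  H_1: rank ker ∂_1 − rank ∂_2 = (21 − 6) − 13 = 2, and the invariant factors of ∂_2 are all 1, so H_1 ≅ Z^2.
  H_2: rank ker ∂_2 − rank ∂_3 = (14 − 13) − 0 = 1, and there is no ∂_3, so H_2 ≅ Z.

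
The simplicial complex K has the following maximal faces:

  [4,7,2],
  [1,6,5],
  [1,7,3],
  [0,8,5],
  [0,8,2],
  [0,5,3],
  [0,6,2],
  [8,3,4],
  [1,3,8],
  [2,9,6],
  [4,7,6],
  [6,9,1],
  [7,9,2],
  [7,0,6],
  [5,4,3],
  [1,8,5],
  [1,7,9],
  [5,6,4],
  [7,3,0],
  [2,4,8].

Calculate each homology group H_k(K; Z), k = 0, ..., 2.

H_0 ≅ Z,  H_1 ≅ Z ⊕ Z/2,  H_2 = 0.

K has 10 vertices, 30 edges, 20 triangles.
rank ∂_0 = 0, rank ∂_1 = 9 ⇒ b_0 = 10 − 0 − 9 = 1; all invariant factors of ∂_1 are 1 so no torsion. So H_0 ≅ Z.
rank ∂_1 = 9, rank ∂_2 = 20 ⇒ b_1 = 30 − 9 − 20 = 1; ∂_2 has invariant factor(s) [2] giving torsion. So H_1 ≅ Z ⊕ Z/2.
rank ∂_2 = 20, rank ∂_3 = 0 ⇒ b_2 = 20 − 20 − 0 = 0. So H_2 ≅ 0.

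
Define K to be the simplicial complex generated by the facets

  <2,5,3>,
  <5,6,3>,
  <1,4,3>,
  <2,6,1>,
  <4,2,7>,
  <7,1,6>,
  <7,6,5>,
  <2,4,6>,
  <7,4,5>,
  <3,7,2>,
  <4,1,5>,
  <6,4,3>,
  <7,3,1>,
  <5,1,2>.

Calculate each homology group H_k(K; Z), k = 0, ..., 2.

H_0 = Z,  H_1 = Z^2,  H_2 = Z.

Take the total order 1 < 2 < 3 < 4 < 5 < 6 < 7 on the vertex set. Then K (dimension 2) consists of the simplices:

  0-simplices (7): [1], [2], [3], [4], [5], [6], [7]
  1-simplices (21): [1,2], [1,3], [1,4], [1,5], [1,6], [1,7], [2,3], [2,4], [2,5], [2,6], [2,7], [3,4], [3,5], [3,6], [3,7], [4,5], [4,6], [4,7], [5,6], [5,7], [6,7]
  2-simplices (14): [1,2,5], [1,2,6], [1,3,4], [1,3,7], [1,4,5], [1,6,7], [2,3,5], [2,3,7], [2,4,6], [2,4,7], [3,4,6], [3,5,6], [4,5,7], [5,6,7]

Hence C_0 ≅ Z^7, C_1 ≅ Z^21, C_2 ≅ Z^14.

The boundary map ∂_1: C_1 → C_0 is given by ∂[p,q] = [q] − [p].
As a 7×21 matrix over Z this has rank 6, with invariant factors (1,1,1,1,1,1).

The boundary map ∂_2: C_2 → C_1 acts by ∂[p,q,r] = [q,r] − [p,r] + [p,q]. For instance
  ∂[2,3,7] = [3,7] − [2,7] + [2,3],
  ∂[1,3,7] = [3,7] − [1,7] + [1,3].
As a 21×14 matrix over Z this has rank 13, with invariant factors (1,1,1,1,1,1,1,1,1,1,1,1,1).

Reading off H_k = ker ∂_k / im ∂_{k+1}:

  H_0: rank C_0 − rank ∂_1 = 7 − 6 = 1, and the invariant factors of ∂_1 are all 1, so H_0 = Z.
  H_1: rank ker ∂_1 − rank ∂_2 = (21 − 6) − 13 = 2, and the invariant factors of ∂_2 are all 1, so H_1 = Z^2.
  H_2: rank ker ∂_2 − rank ∂_3 = (14 − 13) − 0 = 1, and there is no ∂_3, so H_2 = Z.

(K is a triangulation of the torus T^2.)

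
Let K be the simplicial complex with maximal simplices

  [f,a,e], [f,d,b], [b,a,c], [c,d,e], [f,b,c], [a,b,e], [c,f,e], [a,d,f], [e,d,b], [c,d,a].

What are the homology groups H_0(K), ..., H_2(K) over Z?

Fix the vertex order a < b < c < d < e < f and write every simplex with vertices in increasing order. Then dim K = 2 and the simplices of K are:

  0-simplices (6): a, b, c, d, e, f
  1-simplices (15): ab, ac, ad, ae, af, bc, bd, be, bf, cd, ce, cf, de, df, ef
  2-simplices (10): abc, abe, acd, adf, aef, bcf, bde, bdf, cde, cef

giving chain groups C_0 ≅ Z^6, C_1 ≅ Z^15, C_2 ≅ Z^10.

The boundary map ∂_1: C_1 → C_0 sends each edge [p,q] (with p < q) to q − p. For instance
  ∂cd = d − c.
As a 6×15 matrix over Z this has rank 5, with invariant factors (1,1,1,1,1).

The boundary map ∂_2: C_2 → C_1 maps a triangle to the signed sum of its edges. For instance
  ∂cef = ef − cf + ce,
  ∂bde = de − be + bd.
The resulting 15×10 matrix has rank 10, and its Smith normal form has invariant factors (1,1,1,1,1,1,1,1,1,2).

Computing H_k = (kernel of ∂_k) / (image of ∂_{k+1}):

  H_0: rank C_0 − rank ∂_1 = 6 − 5 = 1, and the invariant factors of ∂_1 are all 1, so H_0 = Z.
  H_1: rank ker ∂_1 − rank ∂_2 = (15 − 5) − 10 = 0, and ∂_2 has invariant factor 2 > 1, so H_1 = Z/2.
  H_2: rank ker ∂_2 − rank ∂_3 = (10 − 10) − 0 = 0, and there is no ∂_3, so H_2 = 0.

H_0 = Z,  H_1 = Z/2,  H_2 = 0.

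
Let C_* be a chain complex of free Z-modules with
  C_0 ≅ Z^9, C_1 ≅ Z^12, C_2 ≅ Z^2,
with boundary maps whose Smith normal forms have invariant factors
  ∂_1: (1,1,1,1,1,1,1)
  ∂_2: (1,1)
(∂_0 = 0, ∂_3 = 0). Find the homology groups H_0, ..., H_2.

H_0 ≅ Z^2,  H_1 ≅ Z^3,  H_2 = 0.

H_0: b_0 = 9 − 0 − 7 = 2; torsion from ∂_1 factors > 1: none. So H_0 ≅ Z^2.
H_1: b_1 = 12 − 7 − 2 = 3; torsion from ∂_2 factors > 1: none. So H_1 ≅ Z^3.
H_2: b_2 = 2 − 2 − 0 = 0; torsion from ∂_3 factors > 1: none. So H_2 ≅ 0.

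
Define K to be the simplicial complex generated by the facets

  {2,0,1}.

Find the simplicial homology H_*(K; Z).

H_0 = Z,  H_1 = 0,  H_2 = 0.

We work with the vertex ordering 0 < 1 < 2. The simplices of K, each written with vertices in increasing order, are:

  0-simplices (3): [0], [1], [2]
  1-simplices (3): [0,1], [0,2], [1,2]
  2-simplices (1): [0,1,2]

so the chain groups are C_0 ≅ Z^3, C_1 ≅ Z^3, C_2 ≅ Z^1.

∂_1: C_1 → C_0 maps an edge to its endpoints' difference, ∂[p,q] = q − p. For instance
  ∂[0,1] = [1] − [0].
The resulting 3×3 matrix has rank 2, and its Smith normal form has invariant factors (1,1).

∂_2: C_2 → C_1 sends each 2-simplex [p,q,r] to [q,r] − [p,r] + [p,q]. For instance
  ∂[0,1,2] = [1,2] − [0,2] + [0,1].
As a 3×1 matrix over Z this has rank 1, with invariant factors (1).

Reading off H_k = ker ∂_k / im ∂_{k+1}:

  H_0: rank C_0 − rank ∂_1 = 3 − 2 = 1, and the invariant factors of ∂_1 are all 1, so H_0 = Z.
  H_1: rank ker ∂_1 − rank ∂_2 = (3 − 2) − 1 = 0, and the invariant factors of ∂_2 are all 1, so H_1 = 0.
  H_2: rank ker ∂_2 − rank ∂_3 = (1 − 1) − 0 = 0, and there is no ∂_3, so H_2 = 0.

As a check, the Euler characteristic is 3 − 3 + 1 = 1, which agrees with 1 − 0 + 0 = 1.
(K is a triangulation of the 2-simplex.)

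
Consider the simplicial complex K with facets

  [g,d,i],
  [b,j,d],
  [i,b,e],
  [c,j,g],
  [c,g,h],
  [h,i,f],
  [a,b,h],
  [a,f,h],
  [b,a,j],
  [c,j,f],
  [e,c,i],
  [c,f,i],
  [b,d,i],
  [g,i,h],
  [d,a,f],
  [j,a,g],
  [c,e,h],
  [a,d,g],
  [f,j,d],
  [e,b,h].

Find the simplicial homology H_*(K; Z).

K has 10 vertices, 30 edges, 20 triangles.
rank ∂_0 = 0, rank ∂_1 = 9 ⇒ b_0 = 10 − 0 − 9 = 1; all invariant factors of ∂_1 are 1 so no torsion. So H_0 ≅ Z.
rank ∂_1 = 9, rank ∂_2 = 20 ⇒ b_1 = 30 − 9 − 20 = 1; ∂_2 has invariant factor(s) [2] giving torsion. So H_1 ≅ Z ⊕ Z/2.
rank ∂_2 = 20, rank ∂_3 = 0 ⇒ b_2 = 20 − 20 − 0 = 0. So H_2 ≅ 0.

H_0 ≅ Z,  H_1 ≅ Z ⊕ Z/2,  H_2 = 0.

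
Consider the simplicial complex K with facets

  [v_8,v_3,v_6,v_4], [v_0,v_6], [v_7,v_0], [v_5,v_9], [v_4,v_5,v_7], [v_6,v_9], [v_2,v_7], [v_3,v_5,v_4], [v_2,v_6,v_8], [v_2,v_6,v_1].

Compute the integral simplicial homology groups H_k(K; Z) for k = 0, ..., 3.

H_0 ≅ Z,  H_1 ≅ Z^3,  H_2 = 0,  H_3 = 0.

Order the vertices as v_0 < v_1 < v_2 < v_3 < v_4 < v_5 < v_6 < v_7 < v_8 < v_9. Listing each simplex with vertices in this order, K has dimension 3 with simplices:

  0-simplices (10): [v_0], [v_1], [v_2], [v_3], [v_4], [v_5], [v_6], [v_7], [v_8], [v_9]
  1-simplices (19): (19 of them)
  2-simplices (8): [v_1,v_2,v_6], [v_2,v_6,v_8], [v_3,v_4,v_5], [v_3,v_4,v_6], [v_3,v_4,v_8], [v_3,v_6,v_8], [v_4,v_5,v_7], [v_4,v_6,v_8]
  3-simplices (1): [v_3,v_4,v_6,v_8]

so the chain groups are C_0 ≅ Z^10, C_1 ≅ Z^19, C_2 ≅ Z^8, C_3 ≅ Z^1.

∂_1: C_1 → C_0 sends each edge [p,q] (with p < q) to q − p.
This gives a 10×19 integer matrix of rank 9; reducing to Smith normal form yields diagonal entries (1,1,1,1,1,1,1,1,1).

The boundary map ∂_2: C_2 → C_1 acts by ∂[p,q,r] = [q,r] − [p,r] + [p,q]. For instance
  ∂[v_3,v_4,v_8] = [v_4,v_8] − [v_3,v_8] + [v_3,v_4],
  ∂[v_3,v_4,v_6] = [v_4,v_6] − [v_3,v_6] + [v_3,v_4].
As a 19×8 matrix over Z this has rank 7, with invariant factors (1,1,1,1,1,1,1).

The boundary map ∂_3: C_3 → C_2 sends each 3-simplex σ to the alternating sum Σ_i (−1)^i (σ with its i-th vertex removed). For instance
  ∂[v_3,v_4,v_6,v_8] = [v_4,v_6,v_8] − [v_3,v_6,v_8] + [v_3,v_4,v_8] − [v_3,v_4,v_6].
This gives a 8×1 integer matrix of rank 1; reducing to Smith normal form yields diagonal entries (1).

Reading off H_k = ker ∂_k / im ∂_{k+1}:

  H_0: rank C_0 − rank ∂_1 = 10 − 9 = 1, and the invariant factors of ∂_1 are all 1, so H_0 = Z.
  H_1: rank ker ∂_1 − rank ∂_2 = (19 − 9) − 7 = 3, and the invariant factors of ∂_2 are all 1, so H_1 = Z^3.
  H_2: rank ker ∂_2 − rank ∂_3 = (8 − 7) − 1 = 0, and the invariant factors of ∂_3 are all 1, so H_2 = 0.
  H_3: rank ker ∂_3 − rank ∂_4 = (1 − 1) − 0 = 0, and there is no ∂_4, so H_3 = 0.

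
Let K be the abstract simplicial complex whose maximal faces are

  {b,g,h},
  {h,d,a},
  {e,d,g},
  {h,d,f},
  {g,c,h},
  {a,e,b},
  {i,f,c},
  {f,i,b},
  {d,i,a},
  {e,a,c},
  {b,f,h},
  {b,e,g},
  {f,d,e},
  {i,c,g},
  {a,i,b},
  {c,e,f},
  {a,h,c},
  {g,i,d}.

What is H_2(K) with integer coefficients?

Order the vertices as a < b < c < d < e < f < g < h < i. Listing each simplex with vertices in this order, K has dimension 2 with simplices:

  0-simplices (9): a, b, c, d, e, f, g, h, i
  1-simplices (27): ab, ac, ad, ae, ah, ai, be, bf, bg, bh, bi, ce, cf, cg, ch, ci, de, df, dg, dh, di, ef, eg, fh, fi, gh, gi
  2-simplices (18): abe, abi, ace, ach, adh, adi, beg, bfh, bfi, bgh, cef, cfi, cgh, cgi, def, deg, dfh, dgi

Hence C_0 ≅ Z^9, C_1 ≅ Z^27, C_2 ≅ Z^18.

The boundary map ∂_1: C_1 → C_0 sends each edge [p,q] (with p < q) to q − p.
As a 9×27 matrix over Z this has rank 8, with invariant factors (1,1,1,1,1,1,1,1).

The boundary map ∂_2: C_2 → C_1 maps a triangle to the signed sum of its edges. For instance
  ∂ace = ce − ae + ac,
  ∂bfh = fh − bh + bf.
The resulting 27×18 matrix has rank 17, and its Smith normal form has invariant factors (1,1,1,1,1,1,1,1,1,1,1,1,1,1,1,1,1).

Computing H_k = (kernel of ∂_k) / (image of ∂_{k+1}):

  H_2: rank ker ∂_2 − rank ∂_3 = (18 − 17) − 0 = 1, and there is no ∂_3, so H_2 ≅ Z.

H_2 ≅ Z.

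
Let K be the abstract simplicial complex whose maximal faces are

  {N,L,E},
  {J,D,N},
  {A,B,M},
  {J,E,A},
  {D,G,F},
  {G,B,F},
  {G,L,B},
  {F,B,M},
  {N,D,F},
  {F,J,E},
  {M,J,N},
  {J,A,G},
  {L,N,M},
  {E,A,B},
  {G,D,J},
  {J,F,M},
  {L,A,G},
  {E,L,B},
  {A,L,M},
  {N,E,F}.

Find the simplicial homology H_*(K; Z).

Take the total order A < B < D < E < F < G < J < L < M < N on the vertex set. Then K (dimension 2) consists of the simplices:

  0-simplices (10): A, B, D, E, F, G, J, L, M, N
  1-simplices (30): AB, AE, AG, AJ, AL, AM, BE, BF, BG, BL, BM, DF, DG, DJ, DN, EF, EJ, EL, EN, FG, FJ, FM, FN, GJ, GL, JM, JN, LM, LN, MN
  2-simplices (20): ABE, ABM, AEJ, AGJ, AGL, ALM, BEL, BFG, BFM, BGL, DFG, DFN, DGJ, DJN, EFJ, EFN, ELN, FJM, JMN, LMN

Hence C_0 ≅ Z^10, C_1 ≅ Z^30, C_2 ≅ Z^20.

Boundary ∂_1: C_1 → C_0 is given by ∂[p,q] = [q] − [p]. For instance
  ∂LM = M − L.
The resulting 10×30 matrix has rank 9, and its Smith normal form has invariant factors (1,1,1,1,1,1,1,1,1).

∂_2: C_2 → C_1 acts by ∂[p,q,r] = [q,r] − [p,r] + [p,q]. For instance
  ∂ELN = LN − EN + EL,
  ∂ABE = BE − AE + AB.
The resulting 30×20 matrix has rank 20, and its Smith normal form has invariant factors (1,1,1,1,1,1,1,1,1,1,1,1,1,1,1,1,1,1,1,2).

Computing H_k = (kernel of ∂_k) / (image of ∂_{k+1}):

  H_0: rank C_0 − rank ∂_1 = 10 − 9 = 1, and the invariant factors of ∂_1 are all 1, so H_0 = Z.
  H_1: rank ker ∂_1 − rank ∂_2 = (30 − 9) − 20 = 1, and ∂_2 has invariant factor 2 > 1, so H_1 = Z × Z/2.
  H_2: rank ker ∂_2 − rank ∂_3 = (20 − 20) − 0 = 0, and there is no ∂_3, so H_2 = 0.

As a check, the Euler characteristic is 10 − 30 + 20 = 0, which agrees with 1 − 1 + 0 = 0.
(K is a triangulation of the Klein bottle.)

H_0 = Z,  H_1 = Z × Z/2,  H_2 = 0.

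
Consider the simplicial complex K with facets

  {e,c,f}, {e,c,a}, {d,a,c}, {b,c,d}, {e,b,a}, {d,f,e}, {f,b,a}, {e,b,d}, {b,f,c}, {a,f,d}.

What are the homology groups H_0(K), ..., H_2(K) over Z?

H_0 = Z,  H_1 = Z/2,  H_2 = 0.

We work with the vertex ordering a < b < c < d < e < f. The simplices of K, each written with vertices in increasing order, are:

  0-simplices (6): a, b, c, d, e, f
  1-simplices (15): ab, ac, ad, ae, af, bc, bd, be, bf, cd, ce, cf, de, df, ef
  2-simplices (10): abe, abf, acd, ace, adf, bcd, bcf, bde, cef, def

Hence C_0 ≅ Z^6, C_1 ≅ Z^15, C_2 ≅ Z^10.

The boundary map ∂_1: C_1 → C_0 is given by ∂[p,q] = [q] − [p].
This gives a 6×15 integer matrix of rank 5; reducing to Smith normal form yields diagonal entries (1,1,1,1,1).

The boundary map ∂_2: C_2 → C_1 sends each 2-simplex [p,q,r] to [q,r] − [p,r] + [p,q]. For instance
  ∂bcf = cf − bf + bc,
  ∂bcd = cd − bd + bc.
The resulting 15×10 matrix has rank 10, and its Smith normal form has invariant factors (1,1,1,1,1,1,1,1,1,2).

Computing H_k = (kernel of ∂_k) / (image of ∂_{k+1}):

  H_0: rank C_0 − rank ∂_1 = 6 − 5 = 1, and the invariant factors of ∂_1 are all 1, so H_0 ≅ Z.
  H_1: rank ker ∂_1 − rank ∂_2 = (15 − 5) − 10 = 0, and ∂_2 has invariant factor 2 > 1, so H_1 ≅ Z/2.
  H_2: rank ker ∂_2 − rank ∂_3 = (10 − 10) − 0 = 0, and there is no ∂_3, so H_2 ≅ 0.

As a check, the Euler characteristic is 6 − 15 + 10 = 1, which agrees with 1 − 0 + 0 = 1.
(K is a triangulation of the real projective plane RP^2.)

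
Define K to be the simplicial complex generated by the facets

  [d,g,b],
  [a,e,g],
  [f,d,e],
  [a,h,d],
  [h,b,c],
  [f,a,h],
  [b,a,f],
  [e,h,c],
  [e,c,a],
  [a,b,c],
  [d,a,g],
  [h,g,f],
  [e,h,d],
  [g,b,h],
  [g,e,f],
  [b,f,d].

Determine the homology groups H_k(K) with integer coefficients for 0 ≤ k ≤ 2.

H_0 ≅ Z,  H_1 ≅ Z^2,  H_2 ≅ Z.

K has 8 vertices, 24 edges, 16 triangles.
rank ∂_0 = 0, rank ∂_1 = 7 ⇒ b_0 = 8 − 0 − 7 = 1; all invariant factors of ∂_1 are 1 so no torsion. So H_0 ≅ Z.
rank ∂_1 = 7, rank ∂_2 = 15 ⇒ b_1 = 24 − 7 − 15 = 2; all invariant factors of ∂_2 are 1 so no torsion. So H_1 ≅ Z^2.
rank ∂_2 = 15, rank ∂_3 = 0 ⇒ b_2 = 16 − 15 − 0 = 1. So H_2 ≅ Z.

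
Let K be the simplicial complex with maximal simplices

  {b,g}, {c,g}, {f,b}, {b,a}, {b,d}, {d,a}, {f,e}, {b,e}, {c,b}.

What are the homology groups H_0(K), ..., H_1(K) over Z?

H_0 = Z,  H_1 = Z^3.

K has 7 vertices, 9 edges.
rank ∂_0 = 0, rank ∂_1 = 6 ⇒ b_0 = 7 − 0 − 6 = 1; all invariant factors of ∂_1 are 1 so no torsion. So H_0 ≅ Z.
rank ∂_1 = 6, rank ∂_2 = 0 ⇒ b_1 = 9 − 6 − 0 = 3. So H_1 ≅ Z^3.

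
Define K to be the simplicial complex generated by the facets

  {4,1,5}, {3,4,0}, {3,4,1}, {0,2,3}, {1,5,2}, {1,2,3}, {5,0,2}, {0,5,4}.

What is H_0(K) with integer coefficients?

K has 6 vertices, 12 edges, 8 triangles.
rank ∂_0 = 0, rank ∂_1 = 5 ⇒ b_0 = 6 − 0 − 5 = 1; all invariant factors of ∂_1 are 1 so no torsion. So H_0 ≅ Z.

H_0 ≅ Z.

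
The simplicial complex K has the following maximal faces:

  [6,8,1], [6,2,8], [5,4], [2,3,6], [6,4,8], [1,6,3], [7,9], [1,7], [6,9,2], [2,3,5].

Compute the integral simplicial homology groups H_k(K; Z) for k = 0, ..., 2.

H_0 ≅ Z,  H_1 ≅ Z^2,  H_2 = 0.

K has 9 vertices, 17 edges, 7 triangles.
rank ∂_0 = 0, rank ∂_1 = 8 ⇒ b_0 = 9 − 0 − 8 = 1; all invariant factors of ∂_1 are 1 so no torsion. So H_0 = Z.
rank ∂_1 = 8, rank ∂_2 = 7 ⇒ b_1 = 17 − 8 − 7 = 2; all invariant factors of ∂_2 are 1 so no torsion. So H_1 = Z^2.
rank ∂_2 = 7, rank ∂_3 = 0 ⇒ b_2 = 7 − 7 − 0 = 0. So H_2 = 0.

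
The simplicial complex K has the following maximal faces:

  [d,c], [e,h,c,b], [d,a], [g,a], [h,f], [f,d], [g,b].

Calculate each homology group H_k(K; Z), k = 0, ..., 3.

Take the total order a < b < c < d < e < f < g < h on the vertex set. Then K (dimension 3) consists of the simplices:

  0-simplices (8): a, b, c, d, e, f, g, h
  1-simplices (12): ad, ag, bc, be, bg, bh, cd, ce, ch, df, eh, fh
  2-simplices (4): bce, bch, beh, ceh
  3-simplices (1): bceh

so the chain groups are C_0 ≅ Z^8, C_1 ≅ Z^12, C_2 ≅ Z^4, C_3 ≅ Z^1.

The boundary map ∂_1: C_1 → C_0 sends each edge [p,q] (with p < q) to q − p.
This gives a 8×12 integer matrix of rank 7; reducing to Smith normal form yields diagonal entries (1,1,1,1,1,1,1).

The boundary map ∂_2: C_2 → C_1 maps a triangle to the signed sum of its edges. For instance
  ∂bch = ch − bh + bc,
  ∂beh = eh − bh + be.
The 12×4 boundary matrix has rank 3 and Smith normal form diag(1,1,1).

Boundary ∂_3: C_3 → C_2 sends each 3-simplex σ to the alternating sum Σ_i (−1)^i (σ with its i-th vertex removed). For instance
  ∂bceh = ceh − beh + bch − bce.
As a 4×1 matrix over Z this has rank 1, with invariant factors (1).

Now H_k = ker ∂_k / im ∂_{k+1}, so:

  H_0: rank C_0 − rank ∂_1 = 8 − 7 = 1, and the invariant factors of ∂_1 are all 1, so H_0 = Z.
  H_1: rank ker ∂_1 − rank ∂_2 = (12 − 7) − 3 = 2, and the invariant factors of ∂_2 are all 1, so H_1 = Z^2.
  H_2: rank ker ∂_2 − rank ∂_3 = (4 − 3) − 1 = 0, and the invariant factors of ∂_3 are all 1, so H_2 = 0.
  H_3: rank ker ∂_3 − rank ∂_4 = (1 − 1) − 0 = 0, and there is no ∂_4, so H_3 = 0.

As a check, the Euler characteristic is 8 − 12 + 4 − 1 = -1, which agrees with 1 − 2 + 0 − 0 = -1.

H_0 ≅ Z,  H_1 ≅ Z^2,  H_2 = 0,  H_3 = 0.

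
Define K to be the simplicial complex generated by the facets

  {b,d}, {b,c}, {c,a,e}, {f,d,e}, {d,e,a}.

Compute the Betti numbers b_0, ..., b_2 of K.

b_0 = 1, b_1 = 1, b_2 = 0.

Fix the vertex order a < b < c < d < e < f and write every simplex with vertices in increasing order. Then dim K = 2 and the simplices of K are:

  0-simplices (6): a, b, c, d, e, f
  1-simplices (9): ac, ad, ae, bc, bd, ce, de, df, ef
  2-simplices (3): ace, ade, def

Hence C_0 ≅ Z^6, C_1 ≅ Z^9, C_2 ≅ Z^3.

∂_1: C_1 → C_0 is given by ∂[p,q] = [q] − [p]. For instance
  ∂df = f − d.
This gives a 6×9 integer matrix of rank 5; reducing to Smith normal form yields diagonal entries (1,1,1,1,1).

∂_2: C_2 → C_1 maps a triangle to the signed sum of its edges. For instance
  ∂ade = de − ae + ad,
  ∂ace = ce − ae + ac.
The 9×3 boundary matrix has rank 3 and Smith normal form diag(1,1,1).

Computing H_k = (kernel of ∂_k) / (image of ∂_{k+1}):

  H_0: rank C_0 − rank ∂_1 = 6 − 5 = 1, and the invariant factors of ∂_1 are all 1, so H_0 = Z.
  H_1: rank ker ∂_1 − rank ∂_2 = (9 − 5) − 3 = 1, and the invariant factors of ∂_2 are all 1, so H_1 = Z.
  H_2: rank ker ∂_2 − rank ∂_3 = (3 − 3) − 0 = 0, and there is no ∂_3, so H_2 = 0.

Hence the Betti numbers are b_0 = 1, b_1 = 1, b_2 = 0.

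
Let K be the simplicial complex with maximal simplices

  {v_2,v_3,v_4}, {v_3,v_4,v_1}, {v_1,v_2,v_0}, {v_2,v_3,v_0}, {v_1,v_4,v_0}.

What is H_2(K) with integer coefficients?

Take the total order v_0 < v_1 < v_2 < v_3 < v_4 on the vertex set. Then K (dimension 2) consists of the simplices:

  0-simplices (5): [v_0], [v_1], [v_2], [v_3], [v_4]
  1-simplices (10): [v_0,v_1], [v_0,v_2], [v_0,v_3], [v_0,v_4], [v_1,v_2], [v_1,v_3], [v_1,v_4], [v_2,v_3], [v_2,v_4], [v_3,v_4]
  2-simplices (5): [v_0,v_1,v_2], [v_0,v_1,v_4], [v_0,v_2,v_3], [v_1,v_3,v_4], [v_2,v_3,v_4]

so the chain groups are C_0 ≅ Z^5, C_1 ≅ Z^10, C_2 ≅ Z^5.

∂_1: C_1 → C_0 sends each edge [p,q] (with p < q) to q − p.
As a 5×10 matrix over Z this has rank 4, with invariant factors (1,1,1,1).

Boundary ∂_2: C_2 → C_1 acts by ∂[p,q,r] = [q,r] − [p,r] + [p,q]. For instance
  ∂[v_0,v_2,v_3] = [v_2,v_3] − [v_0,v_3] + [v_0,v_2],
  ∂[v_2,v_3,v_4] = [v_3,v_4] − [v_2,v_4] + [v_2,v_3].
The 10×5 boundary matrix has rank 5 and Smith normal form diag(1,1,1,1,1).

From H_k ≅ ker(∂_k) / im(∂_{k+1}) we obtain:

  H_2: rank ker ∂_2 − rank ∂_3 = (5 − 5) − 0 = 0, and there is no ∂_3, so H_2 = 0.

(K is a triangulation of the Möbius band.)

H_2 ≅ 0.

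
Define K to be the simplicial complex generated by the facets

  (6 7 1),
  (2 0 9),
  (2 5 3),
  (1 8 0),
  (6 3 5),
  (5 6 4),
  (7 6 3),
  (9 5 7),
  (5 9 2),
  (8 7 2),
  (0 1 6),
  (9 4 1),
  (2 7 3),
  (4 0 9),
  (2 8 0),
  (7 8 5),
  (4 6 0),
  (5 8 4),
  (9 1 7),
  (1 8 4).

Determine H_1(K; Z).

H_1 = Z ⊕ Z/2.

Order the vertices as 0 < 1 < 2 < 3 < 4 < 5 < 6 < 7 < 8 < 9. Listing each simplex with vertices in this order, K has dimension 2 with simplices:

  0-simplices (10): [0], [1], [2], [3], [4], [5], [6], [7], [8], [9]
  1-simplices (30): (30 of them)
  2-simplices (20): (20 of them)

Hence C_0 ≅ Z^10, C_1 ≅ Z^30, C_2 ≅ Z^20.

∂_1: C_1 → C_0 is given by ∂[p,q] = [q] − [p].
The resulting 10×30 matrix has rank 9, and its Smith normal form has invariant factors (1,1,1,1,1,1,1,1,1).

∂_2: C_2 → C_1 acts by ∂[p,q,r] = [q,r] − [p,r] + [p,q]. For instance
  ∂[2,5,9] = [5,9] − [2,9] + [2,5],
  ∂[2,3,5] = [3,5] − [2,5] + [2,3].
The resulting 30×20 matrix has rank 20, and its Smith normal form has invariant factors (1,1,1,1,1,1,1,1,1,1,1,1,1,1,1,1,1,1,1,2).

Reading off H_k = ker ∂_k / im ∂_{k+1}:

  H_1: rank ker ∂_1 − rank ∂_2 = (30 − 9) − 20 = 1, and ∂_2 has invariant factor 2 > 1, so H_1 = Z ⊕ Z/2.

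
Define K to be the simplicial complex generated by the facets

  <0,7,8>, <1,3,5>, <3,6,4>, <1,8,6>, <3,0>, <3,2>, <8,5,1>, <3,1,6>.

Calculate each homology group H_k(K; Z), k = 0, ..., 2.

Fix the vertex order 0 < 1 < 2 < 3 < 4 < 5 < 6 < 7 < 8 and write every simplex with vertices in increasing order. Then dim K = 2 and the simplices of K are:

  0-simplices (9): [0], [1], [2], [3], [4], [5], [6], [7], [8]
  1-simplices (15): [0,3], [0,7], [0,8], [1,3], [1,5], [1,6], [1,8], [2,3], [3,4], [3,5], [3,6], [4,6], [5,8], [6,8], [7,8]
  2-simplices (6): [0,7,8], [1,3,5], [1,3,6], [1,5,8], [1,6,8], [3,4,6]

so the chain groups are C_0 ≅ Z^9, C_1 ≅ Z^15, C_2 ≅ Z^6.

The boundary map ∂_1: C_1 → C_0 is given by ∂[p,q] = [q] − [p].
The resulting 9×15 matrix has rank 8, and its Smith normal form has invariant factors (1,1,1,1,1,1,1,1).

The boundary map ∂_2: C_2 → C_1 acts by ∂[p,q,r] = [q,r] − [p,r] + [p,q]. For instance
  ∂[0,7,8] = [7,8] − [0,8] + [0,7],
  ∂[1,5,8] = [5,8] − [1,8] + [1,5].
This gives a 15×6 integer matrix of rank 6; reducing to Smith normal form yields diagonal entries (1,1,1,1,1,1).

Computing H_k = (kernel of ∂_k) / (image of ∂_{k+1}):

  H_0: rank C_0 − rank ∂_1 = 9 − 8 = 1, and the invariant factors of ∂_1 are all 1, so H_0 ≅ Z.
  H_1: rank ker ∂_1 − rank ∂_2 = (15 − 8) − 6 = 1, and the invariant factors of ∂_2 are all 1, so H_1 ≅ Z.
  H_2: rank ker ∂_2 − rank ∂_3 = (6 − 6) − 0 = 0, and there is no ∂_3, so H_2 ≅ 0.

As a check, the Euler characteristic is 9 − 15 + 6 = 0, which agrees with 1 − 1 + 0 = 0.

H_0 = Z,  H_1 = Z,  H_2 = 0.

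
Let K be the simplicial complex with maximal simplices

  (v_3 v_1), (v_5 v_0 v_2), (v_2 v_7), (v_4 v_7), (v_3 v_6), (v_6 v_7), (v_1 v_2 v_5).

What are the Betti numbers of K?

b_0 = 1, b_1 = 1, b_2 = 0.

K has 8 vertices, 10 edges, 2 triangles.
rank ∂_0 = 0, rank ∂_1 = 7 ⇒ b_0 = 8 − 0 − 7 = 1; all invariant factors of ∂_1 are 1 so no torsion. So H_0 = Z.
rank ∂_1 = 7, rank ∂_2 = 2 ⇒ b_1 = 10 − 7 − 2 = 1; all invariant factors of ∂_2 are 1 so no torsion. So H_1 = Z.
rank ∂_2 = 2, rank ∂_3 = 0 ⇒ b_2 = 2 − 2 − 0 = 0. So H_2 = 0.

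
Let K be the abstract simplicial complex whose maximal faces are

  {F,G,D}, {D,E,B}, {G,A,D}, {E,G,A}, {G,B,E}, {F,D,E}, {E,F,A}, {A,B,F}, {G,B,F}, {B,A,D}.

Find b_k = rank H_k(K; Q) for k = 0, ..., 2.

Order the vertices as A < B < D < E < F < G. Listing each simplex with vertices in this order, K has dimension 2 with simplices:

  0-simplices (6): A, B, D, E, F, G
  1-simplices (15): AB, AD, AE, AF, AG, BD, BE, BF, BG, DE, DF, DG, EF, EG, FG
  2-simplices (10): ABD, ABF, ADG, AEF, AEG, BDE, BEG, BFG, DEF, DFG

so the chain groups are C_0 ≅ Z^6, C_1 ≅ Z^15, C_2 ≅ Z^10.

Boundary ∂_1: C_1 → C_0 is given by ∂[p,q] = [q] − [p].
The resulting 6×15 matrix has rank 5, and its Smith normal form has invariant factors (1,1,1,1,1).

∂_2: C_2 → C_1 maps a triangle to the signed sum of its edges. For instance
  ∂BFG = FG − BG + BF,
  ∂DEF = EF − DF + DE.
This gives a 15×10 integer matrix of rank 10; reducing to Smith normal form yields diagonal entries (1,1,1,1,1,1,1,1,1,2).

Now H_k = ker ∂_k / im ∂_{k+1}, so:

  H_0: rank C_0 − rank ∂_1 = 6 − 5 = 1, and the invariant factors of ∂_1 are all 1, so H_0 ≅ Z.
  H_1: rank ker ∂_1 − rank ∂_2 = (15 − 5) − 10 = 0, and ∂_2 has invariant factor 2 > 1, so H_1 ≅ Z/2Z.
  H_2: rank ker ∂_2 − rank ∂_3 = (10 − 10) − 0 = 0, and there is no ∂_3, so H_2 ≅ 0.

As a check, the Euler characteristic is 6 − 15 + 10 = 1, which agrees with 1 − 0 + 0 = 1.
(K is a triangulation of the real projective plane RP^2.)

Hence the Betti numbers are b_0 = 1, b_1 = 0, b_2 = 0.

b_0 = 1, b_1 = 0, b_2 = 0.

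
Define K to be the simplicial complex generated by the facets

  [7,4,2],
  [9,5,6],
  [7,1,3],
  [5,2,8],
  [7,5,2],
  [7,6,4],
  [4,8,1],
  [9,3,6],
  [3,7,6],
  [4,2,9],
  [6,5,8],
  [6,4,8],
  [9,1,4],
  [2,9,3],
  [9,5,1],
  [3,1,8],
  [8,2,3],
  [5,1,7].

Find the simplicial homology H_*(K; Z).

Take the total order 1 < 2 < 3 < 4 < 5 < 6 < 7 < 8 < 9 on the vertex set. Then K (dimension 2) consists of the simplices:

  0-simplices (9): [1], [2], [3], [4], [5], [6], [7], [8], [9]
  1-simplices (27): (27 of them)
  2-simplices (18): [1,3,7], [1,3,8], [1,4,8], [1,4,9], [1,5,7], [1,5,9], [2,3,8], [2,3,9], [2,4,7], [2,4,9], [2,5,7], [2,5,8], [3,6,7], [3,6,9], [4,6,7], [4,6,8], [5,6,8], [5,6,9]

Hence C_0 ≅ Z^9, C_1 ≅ Z^27, C_2 ≅ Z^18.

∂_1: C_1 → C_0 is given by ∂[p,q] = [q] − [p]. For instance
  ∂[5,6] = [6] − [5].
As a 9×27 matrix over Z this has rank 8, with invariant factors (1,1,1,1,1,1,1,1).

The boundary map ∂_2: C_2 → C_1 sends each 2-simplex [p,q,r] to [q,r] − [p,r] + [p,q]. For instance
  ∂[4,6,7] = [6,7] − [4,7] + [4,6],
  ∂[1,3,8] = [3,8] − [1,8] + [1,3].
This gives a 27×18 integer matrix of rank 17; reducing to Smith normal form yields diagonal entries (1,1,1,1,1,1,1,1,1,1,1,1,1,1,1,1,1).

Computing H_k = (kernel of ∂_k) / (image of ∂_{k+1}):

  H_0: rank C_0 − rank ∂_1 = 9 − 8 = 1, and the invariant factors of ∂_1 are all 1, so H_0 ≅ Z.
  H_1: rank ker ∂_1 − rank ∂_2 = (27 − 8) − 17 = 2, and the invariant factors of ∂_2 are all 1, so H_1 ≅ Z^2.
  H_2: rank ker ∂_2 − rank ∂_3 = (18 − 17) − 0 = 1, and there is no ∂_3, so H_2 ≅ Z.

(K is a triangulation of the torus T^2.)

H_0 = Z,  H_1 = Z^2,  H_2 = Z.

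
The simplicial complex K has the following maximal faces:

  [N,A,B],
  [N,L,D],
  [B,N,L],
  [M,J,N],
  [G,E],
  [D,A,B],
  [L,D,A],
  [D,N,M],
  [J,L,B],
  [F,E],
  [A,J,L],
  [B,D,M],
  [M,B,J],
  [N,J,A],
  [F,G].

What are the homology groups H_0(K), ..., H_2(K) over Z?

Order the vertices as A < B < D < E < F < G < J < L < M < N. Listing each simplex with vertices in this order, K has dimension 2 with simplices:

  0-simplices (10): A, B, D, E, F, G, J, L, M, N
  1-simplices (21): AB, AD, AJ, AL, AN, BD, BJ, BL, BM, BN, DL, DM, DN, EF, EG, FG, JL, JM, JN, LN, MN
  2-simplices (12): ABD, ABN, ADL, AJL, AJN, BDM, BJL, BJM, BLN, DLN, DMN, JMN

so the chain groups are C_0 ≅ Z^10, C_1 ≅ Z^21, C_2 ≅ Z^12.

∂_1: C_1 → C_0 sends each edge [p,q] (with p < q) to q − p. For instance
  ∂FG = G − F.
As a 10×21 matrix over Z this has rank 8, with invariant factors (1,1,1,1,1,1,1,1).

∂_2: C_2 → C_1 maps a triangle to the signed sum of its edges. For instance
  ∂BDM = DM − BM + BD,
  ∂JMN = MN − JN + JM.
As a 21×12 matrix over Z this has rank 12, with invariant factors (1,1,1,1,1,1,1,1,1,1,1,2).

From H_k ≅ ker(∂_k) / im(∂_{k+1}) we obtain:

  H_0: rank C_0 − rank ∂_1 = 10 − 8 = 2, and the invariant factors of ∂_1 are all 1, so H_0 ≅ Z^2.
  H_1: rank ker ∂_1 − rank ∂_2 = (21 − 8) − 12 = 1, and ∂_2 has invariant factor 2 > 1, so H_1 ≅ Z ⊕ Z/2Z.
  H_2: rank ker ∂_2 − rank ∂_3 = (12 − 12) − 0 = 0, and there is no ∂_3, so H_2 ≅ 0.

H_0 = Z^2,  H_1 = Z ⊕ Z/2Z,  H_2 = 0.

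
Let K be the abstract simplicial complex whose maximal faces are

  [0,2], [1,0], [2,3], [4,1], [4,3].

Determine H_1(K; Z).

Take the total order 0 < 1 < 2 < 3 < 4 on the vertex set. Then K (dimension 1) consists of the simplices:

  0-simplices (5): [0], [1], [2], [3], [4]
  1-simplices (5): [0,1], [0,2], [1,4], [2,3], [3,4]

Hence C_0 ≅ Z^5, C_1 ≅ Z^5.

∂_1: C_1 → C_0 maps an edge to its endpoints' difference, ∂[p,q] = q − p. For instance
  ∂[0,2] = [2] − [0].
The 5×5 boundary matrix has rank 4 and Smith normal form diag(1,1,1,1).

Reading off H_k = ker ∂_k / im ∂_{k+1}:

  H_1: rank ker ∂_1 − rank ∂_2 = (5 − 4) − 0 = 1, and there is no ∂_2, so H_1 = Z.

H_1 ≅ Z.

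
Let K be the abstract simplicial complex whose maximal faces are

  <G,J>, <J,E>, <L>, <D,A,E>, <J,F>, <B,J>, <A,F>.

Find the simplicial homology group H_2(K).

H_2 ≅ 0.

Order the vertices as A < B < D < E < F < G < J < L. Listing each simplex with vertices in this order, K has dimension 2 with simplices:

  0-simplices (8): A, B, D, E, F, G, J, L
  1-simplices (8): AD, AE, AF, BJ, DE, EJ, FJ, GJ
  2-simplices (1): ADE

Hence C_0 ≅ Z^8, C_1 ≅ Z^8, C_2 ≅ Z^1.

Boundary ∂_1: C_1 → C_0 is given by ∂[p,q] = [q] − [p].
The 8×8 boundary matrix has rank 6 and Smith normal form diag(1,1,1,1,1,1).

The boundary map ∂_2: C_2 → C_1 acts by ∂[p,q,r] = [q,r] − [p,r] + [p,q]. For instance
  ∂ADE = DE − AE + AD.
This gives a 8×1 integer matrix of rank 1; reducing to Smith normal form yields diagonal entries (1).

Computing H_k = (kernel of ∂_k) / (image of ∂_{k+1}):

  H_2: rank ker ∂_2 − rank ∂_3 = (1 − 1) − 0 = 0, and there is no ∂_3, so H_2 = 0.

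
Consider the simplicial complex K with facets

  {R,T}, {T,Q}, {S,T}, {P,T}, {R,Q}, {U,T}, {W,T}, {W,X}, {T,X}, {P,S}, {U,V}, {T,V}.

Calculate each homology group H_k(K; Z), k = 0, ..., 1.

Fix the vertex order P < Q < R < S < T < U < V < W < X and write every simplex with vertices in increasing order. Then dim K = 1 and the simplices of K are:

  0-simplices (9): P, Q, R, S, T, U, V, W, X
  1-simplices (12): PS, PT, QR, QT, RT, ST, TU, TV, TW, TX, UV, WX

Hence C_0 ≅ Z^9, C_1 ≅ Z^12.

Boundary ∂_1: C_1 → C_0 sends each edge [p,q] (with p < q) to q − p. For instance
  ∂WX = X − W.
The 9×12 boundary matrix has rank 8 and Smith normal form diag(1,1,1,1,1,1,1,1).

From H_k ≅ ker(∂_k) / im(∂_{k+1}) we obtain:

  H_0: rank C_0 − rank ∂_1 = 9 − 8 = 1, and the invariant factors of ∂_1 are all 1, so H_0 = Z.
  H_1: rank ker ∂_1 − rank ∂_2 = (12 − 8) − 0 = 4, and there is no ∂_2, so H_1 = Z^4.

As a check, the Euler characteristic is 9 − 12 = -3, which agrees with 1 − 4 = -3.

H_0 ≅ Z,  H_1 ≅ Z^4.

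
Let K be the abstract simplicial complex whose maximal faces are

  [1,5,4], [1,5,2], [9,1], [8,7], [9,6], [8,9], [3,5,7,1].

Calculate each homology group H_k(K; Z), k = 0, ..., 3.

Order the vertices as 1 < 2 < 3 < 4 < 5 < 6 < 7 < 8 < 9. Listing each simplex with vertices in this order, K has dimension 3 with simplices:

  0-simplices (9): [1], [2], [3], [4], [5], [6], [7], [8], [9]
  1-simplices (14): [1,2], [1,3], [1,4], [1,5], [1,7], [1,9], [2,5], [3,5], [3,7], [4,5], [5,7], [6,9], [7,8], [8,9]
  2-simplices (6): [1,2,5], [1,3,5], [1,3,7], [1,4,5], [1,5,7], [3,5,7]
  3-simplices (1): [1,3,5,7]

so the chain groups are C_0 ≅ Z^9, C_1 ≅ Z^14, C_2 ≅ Z^6, C_3 ≅ Z^1.

Boundary ∂_1: C_1 → C_0 maps an edge to its endpoints' difference, ∂[p,q] = q − p.
The resulting 9×14 matrix has rank 8, and its Smith normal form has invariant factors (1,1,1,1,1,1,1,1).

Boundary ∂_2: C_2 → C_1 sends each 2-simplex [p,q,r] to [q,r] − [p,r] + [p,q]. For instance
  ∂[1,3,7] = [3,7] − [1,7] + [1,3],
  ∂[1,2,5] = [2,5] − [1,5] + [1,2].
The 14×6 boundary matrix has rank 5 and Smith normal form diag(1,1,1,1,1).

The boundary map ∂_3: C_3 → C_2 sends each 3-simplex σ to the alternating sum Σ_i (−1)^i (σ with its i-th vertex removed). For instance
  ∂[1,3,5,7] = [3,5,7] − [1,5,7] + [1,3,7] − [1,3,5].
As a 6×1 matrix over Z this has rank 1, with invariant factors (1).

Reading off H_k = ker ∂_k / im ∂_{k+1}:

  H_0: rank C_0 − rank ∂_1 = 9 − 8 = 1, and the invariant factors of ∂_1 are all 1, so H_0 = Z.
  H_1: rank ker ∂_1 − rank ∂_2 = (14 − 8) − 5 = 1, and the invariant factors of ∂_2 are all 1, so H_1 = Z.
  H_2: rank ker ∂_2 − rank ∂_3 = (6 − 5) − 1 = 0, and the invariant factors of ∂_3 are all 1, so H_2 = 0.
  H_3: rank ker ∂_3 − rank ∂_4 = (1 − 1) − 0 = 0, and there is no ∂_4, so H_3 = 0.

As a check, the Euler characteristic is 9 − 14 + 6 − 1 = 0, which agrees with 1 − 1 + 0 − 0 = 0.

H_0 ≅ Z,  H_1 ≅ Z,  H_2 = 0,  H_3 = 0.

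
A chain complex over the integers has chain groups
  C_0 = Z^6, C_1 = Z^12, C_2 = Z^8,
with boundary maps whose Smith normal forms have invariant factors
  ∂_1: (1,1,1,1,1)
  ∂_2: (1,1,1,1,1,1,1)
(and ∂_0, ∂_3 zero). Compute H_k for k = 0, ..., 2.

H_0: b_0 = 6 − 0 − 5 = 1; torsion from ∂_1 factors > 1: none. So H_0 = Z.
H_1: b_1 = 12 − 5 − 7 = 0; torsion from ∂_2 factors > 1: none. So H_1 = 0.
H_2: b_2 = 8 − 7 − 0 = 1; torsion from ∂_3 factors > 1: none. So H_2 = Z.

H_0 = Z,  H_1 = 0,  H_2 = Z.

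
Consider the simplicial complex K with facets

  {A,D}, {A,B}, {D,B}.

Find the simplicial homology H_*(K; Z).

Fix the vertex order A < B < D and write every simplex with vertices in increasing order. Then dim K = 1 and the simplices of K are:

  0-simplices (3): A, B, D
  1-simplices (3): AB, AD, BD

Hence C_0 ≅ Z^3, C_1 ≅ Z^3.

Boundary ∂_1: C_1 → C_0 is given by ∂[p,q] = [q] − [p]. For instance
  ∂BD = D − B.
This gives a 3×3 integer matrix of rank 2; reducing to Smith normal form yields diagonal entries (1,1).

Now H_k = ker ∂_k / im ∂_{k+1}, so:

  H_0: rank C_0 − rank ∂_1 = 3 − 2 = 1, and the invariant factors of ∂_1 are all 1, so H_0 = Z.
  H_1: rank ker ∂_1 − rank ∂_2 = (3 − 2) − 0 = 1, and there is no ∂_2, so H_1 = Z.

H_0 = Z,  H_1 = Z.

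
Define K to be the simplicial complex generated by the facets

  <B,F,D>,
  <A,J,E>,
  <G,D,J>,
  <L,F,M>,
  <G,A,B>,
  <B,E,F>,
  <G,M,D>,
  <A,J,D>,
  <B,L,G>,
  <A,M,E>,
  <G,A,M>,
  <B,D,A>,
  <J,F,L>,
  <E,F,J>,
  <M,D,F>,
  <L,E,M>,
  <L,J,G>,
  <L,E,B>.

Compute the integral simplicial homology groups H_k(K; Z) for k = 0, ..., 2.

H_0 = Z,  H_1 = Z × Z/2,  H_2 = 0.

Take the total order A < B < D < E < F < G < J < L < M on the vertex set. Then K (dimension 2) consists of the simplices:

  0-simplices (9): A, B, D, E, F, G, J, L, M
  1-simplices (27): AB, AD, AE, AG, AJ, AM, BD, BE, BF, BG, BL, DF, DG, DJ, DM, EF, EJ, EL, EM, FJ, FL, FM, GJ, GL, GM, JL, LM
  2-simplices (18): ABD, ABG, ADJ, AEJ, AEM, AGM, BDF, BEF, BEL, BGL, DFM, DGJ, DGM, EFJ, ELM, FJL, FLM, GJL

Hence C_0 ≅ Z^9, C_1 ≅ Z^27, C_2 ≅ Z^18.

Boundary ∂_1: C_1 → C_0 maps an edge to its endpoints' difference, ∂[p,q] = q − p.
This gives a 9×27 integer matrix of rank 8; reducing to Smith normal form yields diagonal entries (1,1,1,1,1,1,1,1).

The boundary map ∂_2: C_2 → C_1 acts by ∂[p,q,r] = [q,r] − [p,r] + [p,q]. For instance
  ∂DGM = GM − DM + DG,
  ∂FLM = LM − FM + FL.
The 27×18 boundary matrix has rank 18 and Smith normal form diag(1,1,1,1,1,1,1,1,1,1,1,1,1,1,1,1,1,2).

From H_k ≅ ker(∂_k) / im(∂_{k+1}) we obtain:

  H_0: rank C_0 − rank ∂_1 = 9 − 8 = 1, and the invariant factors of ∂_1 are all 1, so H_0 ≅ Z.
  H_1: rank ker ∂_1 − rank ∂_2 = (27 − 8) − 18 = 1, and ∂_2 has invariant factor 2 > 1, so H_1 ≅ Z × Z/2.
  H_2: rank ker ∂_2 − rank ∂_3 = (18 − 18) − 0 = 0, and there is no ∂_3, so H_2 ≅ 0.

As a check, the Euler characteristic is 9 − 27 + 18 = 0, which agrees with 1 − 1 + 0 = 0.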